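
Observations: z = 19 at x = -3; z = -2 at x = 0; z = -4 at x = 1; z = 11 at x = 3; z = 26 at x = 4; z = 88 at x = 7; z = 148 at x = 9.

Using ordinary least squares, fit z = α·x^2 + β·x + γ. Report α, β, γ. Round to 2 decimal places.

Forming AᵀA = [[9381, 1137, 165]; [1137, 165, 21]; [165, 21, 7]] and Aᵀz = [16982, 2024, 286]ᵀ gives AᵀA·[α, β, γ]ᵀ = Aᵀz.
Inverting the 3×3 Gram matrix, [α, β, γ]ᵀ = [19183/9592, -33271/28776, -13499/4796]ᵀ.

α = 2.00, β = -1.16, γ = -2.81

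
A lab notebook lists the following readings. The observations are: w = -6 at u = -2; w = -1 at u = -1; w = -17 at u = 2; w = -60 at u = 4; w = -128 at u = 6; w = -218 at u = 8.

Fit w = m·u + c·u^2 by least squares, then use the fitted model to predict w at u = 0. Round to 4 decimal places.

ŵ = 0.0000

Forming MᵀM = [[125, 791]; [791, 5681]] and Mᵀw = [-2773, -19613]ᵀ gives MᵀM·[m, c]ᵀ = Mᵀw.
Δ = 125·5681 − 791² = 84444.
m = ((-2773)·5681 − 791·(-19613))/84444 = -119765/42222; c = (125·(-19613) − 791·(-2773))/84444 = -129091/42222.
At u = 0: ŵ = (-119765/42222)·(0) + (-129091/42222)·(0) = 0.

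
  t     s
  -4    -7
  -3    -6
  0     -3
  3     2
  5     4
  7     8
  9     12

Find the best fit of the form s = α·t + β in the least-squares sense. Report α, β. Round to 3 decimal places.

The normal equations are: 189·α + 17·β = 236;  17·α + 7·β = 10.
(Σt·t = 189, Σt = 17, Σ1 = 7, Σt·s = 236, Σs = 10.)
det = 189·7 − 17² = 1034.
α = (236·7 − 17·10)/1034 = 741/517; β = (189·10 − 17·236)/1034 = -1061/517.

α = 1.433, β = -2.052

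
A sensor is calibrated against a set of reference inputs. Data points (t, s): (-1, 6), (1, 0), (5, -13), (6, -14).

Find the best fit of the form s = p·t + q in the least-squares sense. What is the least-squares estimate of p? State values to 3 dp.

The normal system XᵀX·[p, q]ᵀ = Xᵀs is [[63, 11]; [11, 4]]·[p, q]ᵀ = [-155, -21]ᵀ.
Δ = 63·4 − 11² = 131.
p = ((-155)·4 − 11·(-21))/131 = -389/131; q = (63·(-21) − 11·(-155))/131 = 382/131.

p = -2.969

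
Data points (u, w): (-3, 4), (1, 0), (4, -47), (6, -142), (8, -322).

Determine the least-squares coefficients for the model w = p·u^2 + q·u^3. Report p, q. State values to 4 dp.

Forming AᵀA = [[5730, 41326]; [41326, 313626]] and Aᵀw = [-26436, -198652]ᵀ gives AᵀA·[p, q]ᵀ = Aᵀw.
Eliminating q: 313626·(row 1) − 41326·(row 2) gives 89238704·p = 313626·(-26436) − 41326·(-198652) = -81524384, so p = -5095274/5577419.
Then q = ((-198652) − 41326·(-5095274/5577419))/313626 = -2861364/5577419.

p = -0.9136, q = -0.5130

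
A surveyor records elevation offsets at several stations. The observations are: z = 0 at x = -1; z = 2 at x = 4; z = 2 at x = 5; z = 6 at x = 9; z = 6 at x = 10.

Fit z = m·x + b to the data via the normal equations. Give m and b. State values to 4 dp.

From the data, Σx·x = 223, Σx = 27, Σ1 = 5.
Right-hand side: Σx·z = 132, Σz = 16.
Normal equations: [[223, 27]; [27, 5]]·[m, b]ᵀ = [132, 16]ᵀ.
Eliminating b: 5·(row 1) − 27·(row 2) gives 386·m = 5·132 − 27·16 = 228, so m = 114/193.
Then b = (16 − 27·(114/193))/5 = 2/193.

m = 0.5907, b = 0.0104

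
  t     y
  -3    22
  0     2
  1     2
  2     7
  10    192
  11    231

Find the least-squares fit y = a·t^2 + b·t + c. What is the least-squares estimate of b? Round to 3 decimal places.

b = -0.931

Forming AᵀA = [[24739, 2313, 235]; [2313, 235, 21]; [235, 21, 6]] and Aᵀy = [47379, 4411, 456]ᵀ gives AᵀA·[a, b, c]ᵀ = Aᵀy.
Row-reducing yields a = 1714683/861856, b = -802541/861856, c = 287883/215464.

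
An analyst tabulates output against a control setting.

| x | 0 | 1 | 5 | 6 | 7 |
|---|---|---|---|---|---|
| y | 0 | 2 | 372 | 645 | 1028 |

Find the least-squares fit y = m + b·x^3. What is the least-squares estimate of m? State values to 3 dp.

Sums needed: Σ1 = 5, Σx^3 = 685, Σx^3·x^3 = 179931.
Moment sums: Σy = 2047, Σx^3·y = 538426.
Eliminating b: 179931·(row 1) − 685·(row 2) gives 430430·m = 179931·2047 − 685·538426 = -503053, so m = -503053/430430.
Then b = (538426 − 685·(-503053/430430))/179931 = 257987/86086.

m = -1.169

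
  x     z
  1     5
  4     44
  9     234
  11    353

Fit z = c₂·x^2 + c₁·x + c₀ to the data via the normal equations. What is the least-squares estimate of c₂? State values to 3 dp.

c₂ = 3.106

The normal equations are: 21459·c₂ + 2125·c₁ + 219·c₀ = 62376;  2125·c₂ + 219·c₁ + 25·c₀ = 6170;  219·c₂ + 25·c₁ + 4·c₀ = 636.
Solving the 3×3 system (Gaussian elimination) gives c₂ = 27643/8900, c₁ = -873/356, c₀ = 9513/2225.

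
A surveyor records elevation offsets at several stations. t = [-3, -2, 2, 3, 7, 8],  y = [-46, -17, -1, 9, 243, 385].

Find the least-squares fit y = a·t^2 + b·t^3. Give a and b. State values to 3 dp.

Entries of MᵀM: Σt^2·t^2 = 6691, Σt^2·t^3 = 49575, Σt^3·t^3 = 381379.
And Σt^2·y = 36142, Σt^3·y = 282082.
MᵀM·[a, b]ᵀ = Mᵀy becomes [[6691, 49575]; [49575, 381379]]·[a, b]ᵀ = [36142, 282082]ᵀ.
Δ = 6691·381379 − 49575² = 94126264.
a = (36142·381379 − 49575·282082)/94126264 = -50103833/23531566; b = (6691·282082 − 49575·36142)/94126264 = 23917753/23531566.

a = -2.129, b = 1.016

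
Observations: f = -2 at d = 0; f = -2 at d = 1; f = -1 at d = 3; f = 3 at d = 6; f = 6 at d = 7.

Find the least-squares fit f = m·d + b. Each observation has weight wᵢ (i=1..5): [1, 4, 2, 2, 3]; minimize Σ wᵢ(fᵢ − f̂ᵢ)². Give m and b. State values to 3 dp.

Sums needed: Σwᵢ·d·d = 241, Σwᵢ·d = 43, Σwᵢ·1 = 12.
For AᵀWf: Σwᵢ·d·f = 148, Σwᵢ·f = 12.
AᵀWA·[m, b]ᵀ = AᵀWf becomes [[241, 43]; [43, 12]]·[m, b]ᵀ = [148, 12]ᵀ.
Δ = 241·12 − 43² = 1043.
m = (148·12 − 43·12)/1043 = 180/149; b = (241·12 − 43·148)/1043 = -496/149.

m = 1.208, b = -3.329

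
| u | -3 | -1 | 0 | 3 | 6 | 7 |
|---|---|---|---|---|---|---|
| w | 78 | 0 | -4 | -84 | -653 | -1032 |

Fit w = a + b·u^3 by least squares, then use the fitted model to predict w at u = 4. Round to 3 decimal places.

The normal system AᵀA·[a, b]ᵀ = Aᵀw is [[6, 558]; [558, 165764]]·[a, b]ᵀ = [-1695, -499398]ᵀ.
Eliminating b: 165764·(row 1) − 558·(row 2) gives 683220·a = 165764·(-1695) − 558·(-499398) = -2305896, so a = -192158/56935.
Then b = ((-499398) − 558·(-192158/56935))/165764 = -341763/113870.
At u = 4: ŵ = (-192158/56935)·(1) + (-341763/113870)·(64) = -11128574/56935.

ŵ = -195.461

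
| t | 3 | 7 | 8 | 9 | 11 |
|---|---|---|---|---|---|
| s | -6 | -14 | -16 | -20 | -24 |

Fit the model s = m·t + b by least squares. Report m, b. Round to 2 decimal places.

Entries of AᵀA: Σt·t = 324, Σt = 38, Σ1 = 5.
And Σt·s = -688, Σs = -80.
So AᵀA·[m, b]ᵀ = Aᵀs: [[324, 38]; [38, 5]]·[m, b]ᵀ = [-688, -80]ᵀ.
Δ = 324·5 − 38² = 176.
m = ((-688)·5 − 38·(-80))/176 = -25/11; b = (324·(-80) − 38·(-688))/176 = 14/11.

m = -2.27, b = 1.27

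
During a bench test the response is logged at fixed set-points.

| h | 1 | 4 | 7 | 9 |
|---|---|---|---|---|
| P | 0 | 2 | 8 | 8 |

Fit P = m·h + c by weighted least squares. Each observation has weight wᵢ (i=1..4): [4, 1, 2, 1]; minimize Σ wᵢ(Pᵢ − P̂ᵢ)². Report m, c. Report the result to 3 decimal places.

From the data, Σwᵢ·h·h = 199, Σwᵢ·h = 31, Σwᵢ·1 = 8.
For XᵀWP: Σwᵢ·h·P = 192, Σwᵢ·P = 26.
Δ = 199·8 − 31² = 631.
m = (192·8 − 31·26)/631 = 730/631; c = (199·26 − 31·192)/631 = -778/631.

m = 1.157, c = -1.233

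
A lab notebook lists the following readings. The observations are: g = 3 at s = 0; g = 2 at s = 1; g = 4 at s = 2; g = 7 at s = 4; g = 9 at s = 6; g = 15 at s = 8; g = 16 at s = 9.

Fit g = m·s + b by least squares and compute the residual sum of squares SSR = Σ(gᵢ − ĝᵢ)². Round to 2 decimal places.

The normal equations are: 202·m + 30·b = 356;  30·m + 7·b = 56.
(Σs·s = 202, Σs = 30, Σ1 = 7, Σs·g = 356, Σg = 56.)
det = 202·7 − 30² = 514.
m = (356·7 − 30·56)/514 = 406/257; b = (202·56 − 30·356)/514 = 316/257.
Residuals: 455/257, -208/257, -100/257, -141/257, -439/257, 291/257, 142/257; SSR = 2248/257.

SSR = 8.75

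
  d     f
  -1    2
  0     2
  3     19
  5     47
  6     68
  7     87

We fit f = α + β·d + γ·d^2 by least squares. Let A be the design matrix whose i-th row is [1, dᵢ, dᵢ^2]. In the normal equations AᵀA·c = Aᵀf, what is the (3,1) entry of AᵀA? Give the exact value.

120

Row 3 ↔ basis d^2, column 1 ↔ basis 1, so (AᵀA)_{3,1} = Σᵢ d^2 = (1)·(1) + (0)·(1) + (9)·(1) + (25)·(1) + (36)·(1) + (49)·(1) = 120.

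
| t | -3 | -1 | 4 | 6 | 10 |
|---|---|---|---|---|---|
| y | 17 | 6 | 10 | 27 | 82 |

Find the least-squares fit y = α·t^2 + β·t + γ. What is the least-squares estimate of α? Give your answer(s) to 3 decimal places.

Compute the Gram sums: Σt^2·t^2 = 11634, Σt^2·t = 1252, Σt^2 = 162, Σt·t = 162, Σt = 16, Σ1 = 5.
Moment sums: Σt^2·y = 9491, Σt·y = 965, Σy = 142.
Row-reducing yields α = 418145/423278, β = -817919/423278, γ = 545269/211639.

α = 0.988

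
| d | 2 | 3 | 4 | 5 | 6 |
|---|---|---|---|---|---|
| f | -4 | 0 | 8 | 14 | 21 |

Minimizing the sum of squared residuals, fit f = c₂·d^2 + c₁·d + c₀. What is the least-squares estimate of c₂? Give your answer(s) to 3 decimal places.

c₂ = 0.286

Sums needed: Σd^2·d^2 = 2274, Σd^2·d = 440, Σd^2 = 90, Σd·d = 90, Σd = 20, Σ1 = 5.
Right-hand side: Σd^2·f = 1218, Σd·f = 220, Σf = 39.
Inverting the 3×3 Gram matrix, [c₂, c₁, c₀]ᵀ = [2/7, 144/35, -69/5]ᵀ.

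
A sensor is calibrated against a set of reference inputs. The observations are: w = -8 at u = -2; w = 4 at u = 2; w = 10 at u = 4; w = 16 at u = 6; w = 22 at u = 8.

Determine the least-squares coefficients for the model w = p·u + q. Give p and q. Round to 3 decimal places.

p = 3.000, q = -2.000

With design matrix A, AᵀA = [[124, 18]; [18, 5]] and Aᵀw = [336, 44]ᵀ.
Determinant 124·5 − 18² = 296.
p = (336·5 − 18·44)/296 = 3; q = (124·44 − 18·336)/296 = -2.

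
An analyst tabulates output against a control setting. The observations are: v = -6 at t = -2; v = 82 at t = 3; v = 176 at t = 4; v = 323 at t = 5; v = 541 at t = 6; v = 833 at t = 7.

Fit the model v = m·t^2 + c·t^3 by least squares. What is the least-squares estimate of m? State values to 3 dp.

m = 2.899

Forming MᵀM = [[4675, 28943]; [28943, 184819]] and Mᵀv = [71898, 456476]ᵀ gives MᵀM·[m, c]ᵀ = Mᵀv.
Eliminating c: 184819·(row 1) − 28943·(row 2) gives 26331576·m = 184819·71898 − 28943·456476 = 76331594, so m = 38165797/13165788.
Then c = (456476 − 28943·(38165797/13165788))/184819 = 26540743/13165788.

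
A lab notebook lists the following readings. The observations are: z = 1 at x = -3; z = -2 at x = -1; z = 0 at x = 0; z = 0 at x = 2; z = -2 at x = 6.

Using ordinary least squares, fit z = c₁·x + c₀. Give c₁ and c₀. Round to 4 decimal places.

The normal equations are: 50·c₁ + 4·c₀ = -13;  4·c₁ + 5·c₀ = -3.
(Σx·x = 50, Σx = 4, Σ1 = 5, Σx·z = -13, Σz = -3.)
det = 50·5 − 4² = 234.
c₁ = ((-13)·5 − 4·(-3))/234 = -53/234; c₀ = (50·(-3) − 4·(-13))/234 = -49/117.

c₁ = -0.2265, c₀ = -0.4188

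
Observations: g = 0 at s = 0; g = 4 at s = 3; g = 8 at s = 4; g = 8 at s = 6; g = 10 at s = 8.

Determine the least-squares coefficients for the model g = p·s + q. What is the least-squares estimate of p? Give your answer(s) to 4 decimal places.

Forming AᵀA = [[125, 21]; [21, 5]] and Aᵀg = [172, 30]ᵀ gives AᵀA·[p, q]ᵀ = Aᵀg.
Δ = 125·5 − 21² = 184.
p = (172·5 − 21·30)/184 = 5/4; q = (125·30 − 21·172)/184 = 3/4.

p = 1.2500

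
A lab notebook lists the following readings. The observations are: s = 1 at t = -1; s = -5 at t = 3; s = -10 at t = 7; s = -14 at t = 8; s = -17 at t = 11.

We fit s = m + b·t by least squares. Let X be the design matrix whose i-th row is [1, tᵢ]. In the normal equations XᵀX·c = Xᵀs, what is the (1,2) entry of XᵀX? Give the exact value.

28

Row 1 ↔ basis 1, column 2 ↔ basis t, so (XᵀX)_{1,2} = Σᵢ t = (1)·(-1) + (1)·(3) + (1)·(7) + (1)·(8) + (1)·(11) = 28.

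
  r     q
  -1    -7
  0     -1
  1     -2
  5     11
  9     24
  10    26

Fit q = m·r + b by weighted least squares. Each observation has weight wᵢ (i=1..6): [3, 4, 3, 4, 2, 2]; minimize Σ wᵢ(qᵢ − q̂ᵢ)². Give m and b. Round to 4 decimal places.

m = 2.9273, b = -3.1545

Compute the Gram sums: Σwᵢ·r·r = 468, Σwᵢ·r = 58, Σwᵢ·1 = 18.
Right-hand side: Σwᵢ·r·q = 1187, Σwᵢ·q = 113.
Determinant 468·18 − 58² = 5060.
m = (1187·18 − 58·113)/5060 = 161/55; b = (468·113 − 58·1187)/5060 = -347/110.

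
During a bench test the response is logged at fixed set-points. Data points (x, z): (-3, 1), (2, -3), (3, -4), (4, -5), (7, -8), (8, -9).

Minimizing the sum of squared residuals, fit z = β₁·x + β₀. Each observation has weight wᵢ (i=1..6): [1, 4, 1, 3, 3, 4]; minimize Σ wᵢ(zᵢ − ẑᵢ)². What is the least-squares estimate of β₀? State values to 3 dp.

The normal system AᵀWA·[β₁, β₀]ᵀ = AᵀWz is [[485, 73]; [73, 16]]·[β₁, β₀]ᵀ = [-555, -90]ᵀ.
Determinant 485·16 − 73² = 2431.
β₁ = ((-555)·16 − 73·(-90))/2431 = -210/221; β₀ = (485·(-90) − 73·(-555))/2431 = -285/221.

β₀ = -1.290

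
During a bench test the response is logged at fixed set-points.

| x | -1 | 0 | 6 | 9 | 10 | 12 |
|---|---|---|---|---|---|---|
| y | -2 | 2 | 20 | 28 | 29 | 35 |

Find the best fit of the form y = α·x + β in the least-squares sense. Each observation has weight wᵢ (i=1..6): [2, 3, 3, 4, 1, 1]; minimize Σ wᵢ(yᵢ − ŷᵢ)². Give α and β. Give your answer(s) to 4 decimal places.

Setting ∂/∂α … = 0 gives: 678·α + 74·β = 2082;  74·α + 14·β = 238.
(Σwᵢ·x·x = 678, Σwᵢ·x = 74, Σwᵢ·1 = 14, Σwᵢ·x·y = 2082, Σwᵢ·y = 238.)
Eliminating β: 14·(row 1) − 74·(row 2) gives 4016·α = 14·2082 − 74·238 = 11536, so α = 721/251.
Then β = (238 − 74·(721/251))/14 = 456/251.

α = 2.8725, β = 1.8167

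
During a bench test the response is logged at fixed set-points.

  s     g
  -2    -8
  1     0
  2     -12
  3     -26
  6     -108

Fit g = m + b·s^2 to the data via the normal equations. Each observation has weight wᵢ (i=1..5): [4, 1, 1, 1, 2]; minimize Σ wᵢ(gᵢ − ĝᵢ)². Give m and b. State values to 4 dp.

m = 3.2908, b = -3.0943

Setting ∂/∂m … = 0 gives: 9·m + 102·b = -286;  102·m + 2754·b = -8186.
(Σwᵢ·1 = 9, Σwᵢ·s^2 = 102, Σwᵢ·s^2·s^2 = 2754, Σwᵢ·g = -286, Σwᵢ·s^2·g = -8186.)
det = 9·2754 − 102² = 14382.
m = ((-286)·2754 − 102·(-8186))/14382 = 464/141; b = (9·(-8186) − 102·(-286))/14382 = -7417/2397.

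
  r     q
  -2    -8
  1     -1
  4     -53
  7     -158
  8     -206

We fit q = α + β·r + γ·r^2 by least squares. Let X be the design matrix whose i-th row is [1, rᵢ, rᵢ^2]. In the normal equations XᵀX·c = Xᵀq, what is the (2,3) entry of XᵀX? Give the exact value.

Row 2 ↔ basis r, column 3 ↔ basis r^2, so (XᵀX)_{2,3} = Σᵢ (r)·(r^2) = (-2)·(4) + (1)·(1) + (4)·(16) + (7)·(49) + (8)·(64) = 912.

912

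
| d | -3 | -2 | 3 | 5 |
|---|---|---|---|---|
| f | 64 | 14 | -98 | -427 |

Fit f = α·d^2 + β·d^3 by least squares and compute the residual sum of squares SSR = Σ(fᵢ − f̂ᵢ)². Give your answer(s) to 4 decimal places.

AᵀA·[α, β]ᵀ = Aᵀf reads: 803·α + 3093·β = -10925;  3093·α + 17147·β = -57861.
(Σd^2·d^2 = 803, Σd^2·d^3 = 3093, Σd^3·d^3 = 17147, Σd^2·f = -10925, Σd^3·f = -57861.)
Eliminating β: 17147·(row 1) − 3093·(row 2) gives 4202392·α = 17147·(-10925) − 3093·(-57861) = -8366902, so α = -4183451/2101196.
Then β = ((-57861) − 3093·(-4183451/2101196))/17147 = -6335679/2101196.
Residuals: 532135/1050598, -1133721/525299, 699296/525299, -332271/1050598; SSR = 7130153/1050598.

SSR = 6.7868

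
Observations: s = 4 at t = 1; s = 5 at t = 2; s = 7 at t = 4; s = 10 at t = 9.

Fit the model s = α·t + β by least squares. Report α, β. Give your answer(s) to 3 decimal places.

Entries of XᵀX: Σt·t = 102, Σt = 16, Σ1 = 4.
Moment sums: Σt·s = 132, Σs = 26.
det = 102·4 − 16² = 152.
α = (132·4 − 16·26)/152 = 14/19; β = (102·26 − 16·132)/152 = 135/38.

α = 0.737, β = 3.553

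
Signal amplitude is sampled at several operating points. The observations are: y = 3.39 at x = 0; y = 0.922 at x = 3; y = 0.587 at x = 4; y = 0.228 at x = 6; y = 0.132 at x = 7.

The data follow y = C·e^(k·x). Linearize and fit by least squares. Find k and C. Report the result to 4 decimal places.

Linearized form: ln y = k·x + ln C. From the 5 transformed points,
Σx = 20.0000, Σ(x)² = 110.0000, Σln y = -2.8965, Σx·ln y = -25.4197.
Equations: 110.0000·k + 20.0000·ln C = -25.4197;  20.0000·k + 5·ln C = -2.8965.
Solving (det = 150.0000): k = -0.46113, ln C = 1.26521, so C = exp(1.26521) = 3.54384.

k = -0.4611, C = 3.5438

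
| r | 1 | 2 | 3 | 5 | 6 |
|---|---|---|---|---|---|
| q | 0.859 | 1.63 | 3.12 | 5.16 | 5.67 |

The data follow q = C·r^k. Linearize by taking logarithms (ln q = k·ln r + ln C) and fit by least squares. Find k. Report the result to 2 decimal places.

Linearized form: ln q = k·ln r + ln C. From the 5 transformed points,
Sums: Σln r = 5.1930, Σ(ln r)² = 7.4881, Σln q = 4.8506, Σln r·ln q = 7.3387.
Normal system: [[7.4881, 5.1930]; [5.1930, 5]]·[k, ln C]ᵀ = [7.3387, 4.8506]ᵀ.
Δ = 7.4881·5 − (5.1930)² = 10.4737; k = (7.3387·5 − 5.1930·4.8506)/10.4737 = 1.09846, ln C = (7.4881·4.8506 − 5.1930·7.3387)/10.4737 = -0.17074.

k = 1.10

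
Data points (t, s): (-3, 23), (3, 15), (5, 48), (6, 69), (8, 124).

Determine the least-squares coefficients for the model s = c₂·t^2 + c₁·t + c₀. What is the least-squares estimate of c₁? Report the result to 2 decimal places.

With design matrix A, AᵀA = [[6179, 853, 143]; [853, 143, 19]; [143, 19, 5]] and Aᵀs = [11962, 1622, 279]ᵀ.
Row-reducing yields c₂ = 90029/43386, c₁ = -49417/43386, c₀ = 807/1033.

c₁ = -1.14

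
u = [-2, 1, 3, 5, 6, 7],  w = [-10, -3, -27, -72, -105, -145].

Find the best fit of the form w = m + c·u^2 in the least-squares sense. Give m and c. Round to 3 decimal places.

From the data, Σ1 = 6, Σu^2 = 124, Σu^2·u^2 = 4420.
Right-hand side: Σw = -362, Σu^2·w = -12971.
So AᵀA·[m, c]ᵀ = Aᵀw: [[6, 124]; [124, 4420]]·[m, c]ᵀ = [-362, -12971]ᵀ.
det = 6·4420 − 124² = 11144.
m = ((-362)·4420 − 124·(-12971))/11144 = 2091/2786; c = (6·(-12971) − 124·(-362))/11144 = -16469/5572.

m = 0.751, c = -2.956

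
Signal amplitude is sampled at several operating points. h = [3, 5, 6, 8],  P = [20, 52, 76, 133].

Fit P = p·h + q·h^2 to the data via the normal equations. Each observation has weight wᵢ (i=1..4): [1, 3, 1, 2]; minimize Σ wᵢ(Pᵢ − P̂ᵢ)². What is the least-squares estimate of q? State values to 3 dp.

Forming AᵀWA = [[248, 1642]; [1642, 11444]] and AᵀWP = [3424, 23840]ᵀ gives AᵀWA·[p, q]ᵀ = AᵀWP.
det = 248·11444 − 1642² = 141948.
p = (3424·11444 − 1642·23840)/141948 = 3248/11829; q = (248·23840 − 1642·3424)/141948 = 24176/11829.

q = 2.044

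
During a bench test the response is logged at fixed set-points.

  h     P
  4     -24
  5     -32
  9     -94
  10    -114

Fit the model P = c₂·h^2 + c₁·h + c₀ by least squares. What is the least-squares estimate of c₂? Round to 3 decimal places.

Entries of MᵀM: Σh^2·h^2 = 17442, Σh^2·h = 1918, Σh^2 = 222, Σh·h = 222, Σh = 28, Σ1 = 4.
Moment sums: Σh^2·P = -20198, Σh·P = -2242, ΣP = -264.
So MᵀM·[c₂, c₁, c₀]ᵀ = MᵀP: [[17442, 1918, 222]; [1918, 222, 28]; [222, 28, 4]]·[c₂, c₁, c₀]ᵀ = [-20198, -2242, -264]ᵀ.
Inverting the 3×3 Gram matrix, [c₂, c₁, c₀]ᵀ = [-6/5, 107/65, -142/13]ᵀ.

c₂ = -1.200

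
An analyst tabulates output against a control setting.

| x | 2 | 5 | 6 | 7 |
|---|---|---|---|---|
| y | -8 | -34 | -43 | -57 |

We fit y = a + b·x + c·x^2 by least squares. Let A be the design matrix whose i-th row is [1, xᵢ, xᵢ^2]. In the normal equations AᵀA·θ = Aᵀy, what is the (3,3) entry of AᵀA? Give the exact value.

4338

Row 3 ↔ basis x^2, column 3 ↔ basis x^2, so (AᵀA)_{3,3} = Σᵢ (x^2)·(x^2) = (4)·(4) + (25)·(25) + (36)·(36) + (49)·(49) = 4338.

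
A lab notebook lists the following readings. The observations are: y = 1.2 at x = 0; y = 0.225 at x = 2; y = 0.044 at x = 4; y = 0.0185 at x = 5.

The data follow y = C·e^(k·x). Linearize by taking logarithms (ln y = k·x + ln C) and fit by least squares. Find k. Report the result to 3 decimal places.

k = -0.831

Let Y = ln y. Fitting Y = k·x + ln C by least squares:
Σx = 11.0000, Σ(x)² = 45.0000, Σln y = -8.4229, Σx·ln y = -35.4275.
Equations: 45.0000·k + 11.0000·ln C = -35.4275;  11.0000·k + 4·ln C = -8.4229.
Δ = 45.0000·4 − (11.0000)² = 59.0000; k = (-35.4275·4 − 11.0000·-8.4229)/59.0000 = -0.83150, ln C = (45.0000·-8.4229 − 11.0000·-35.4275)/59.0000 = 0.18089.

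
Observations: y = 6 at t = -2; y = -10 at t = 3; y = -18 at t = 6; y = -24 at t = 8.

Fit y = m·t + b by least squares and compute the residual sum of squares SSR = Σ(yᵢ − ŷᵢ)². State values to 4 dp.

Compute the Gram sums: Σt·t = 113, Σt = 15, Σ1 = 4.
For Aᵀy: Σt·y = -342, Σy = -46.
AᵀA·[m, b]ᵀ = Aᵀy becomes [[113, 15]; [15, 4]]·[m, b]ᵀ = [-342, -46]ᵀ.
Eliminating b: 4·(row 1) − 15·(row 2) gives 227·m = 4·(-342) − 15·(-46) = -678, so m = -678/227.
Then b = ((-46) − 15·(-678/227))/4 = -68/227.
Residuals: 74/227, -168/227, 50/227, 44/227; SSR = 168/227.

SSR = 0.7401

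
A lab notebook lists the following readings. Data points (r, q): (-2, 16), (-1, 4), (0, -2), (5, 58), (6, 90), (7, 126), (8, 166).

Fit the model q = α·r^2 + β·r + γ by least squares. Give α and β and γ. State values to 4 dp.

The normal system MᵀM·[α, β, γ]ᵀ = Mᵀq is [[8435, 1187, 179]; [1187, 179, 23]; [179, 23, 7]]·[α, β, γ]ᵀ = [21556, 3004, 458]ᵀ.
Row-reducing yields α = 173/58, β = -161/58, γ = -50/29.

α = 2.9828, β = -2.7759, γ = -1.7241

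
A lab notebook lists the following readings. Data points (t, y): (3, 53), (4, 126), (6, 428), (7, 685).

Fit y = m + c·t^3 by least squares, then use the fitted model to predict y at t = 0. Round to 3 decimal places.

Entries of AᵀA: Σ1 = 4, Σt^3 = 650, Σt^3·t^3 = 169130.
For Aᵀy: Σy = 1292, Σt^3·y = 336898.
AᵀA·[m, c]ᵀ = Aᵀy becomes [[4, 650]; [650, 169130]]·[m, c]ᵀ = [1292, 336898]ᵀ.
Determinant 4·169130 − 650² = 254020.
m = (1292·169130 − 650·336898)/254020 = -1799/977; c = (4·336898 − 650·1292)/254020 = 126948/63505.
At t = 0: ŷ = (-1799/977)·(1) + (126948/63505)·(0) = -1799/977.

ŷ = -1.841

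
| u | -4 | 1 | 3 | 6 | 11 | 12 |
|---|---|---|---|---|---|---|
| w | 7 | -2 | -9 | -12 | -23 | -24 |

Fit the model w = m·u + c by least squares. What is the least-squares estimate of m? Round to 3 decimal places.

Setting ∂/∂m … = 0 gives: 327·m + 29·c = -670;  29·m + 6·c = -63.
det = 327·6 − 29² = 1121.
m = ((-670)·6 − 29·(-63))/1121 = -2193/1121; c = (327·(-63) − 29·(-670))/1121 = -1171/1121.

m = -1.956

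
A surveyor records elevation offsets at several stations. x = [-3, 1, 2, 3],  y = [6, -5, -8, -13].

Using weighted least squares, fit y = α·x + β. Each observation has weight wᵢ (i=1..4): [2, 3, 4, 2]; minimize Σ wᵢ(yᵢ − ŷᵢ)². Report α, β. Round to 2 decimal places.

From the data, Σwᵢ·x·x = 55, Σwᵢ·x = 11, Σwᵢ·1 = 11.
For AᵀWy: Σwᵢ·x·y = -193, Σwᵢ·y = -61.
Normal equations: [[55, 11]; [11, 11]]·[α, β]ᵀ = [-193, -61]ᵀ.
Δ = 55·11 − 11² = 484.
α = ((-193)·11 − 11·(-61))/484 = -3; β = (55·(-61) − 11·(-193))/484 = -28/11.

α = -3.00, β = -2.55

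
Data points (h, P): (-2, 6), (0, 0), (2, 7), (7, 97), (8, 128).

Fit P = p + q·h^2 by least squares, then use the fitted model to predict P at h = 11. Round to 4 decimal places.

P̂ = 242.1624

With design matrix X, XᵀX = [[5, 121]; [121, 6529]] and XᵀP = [238, 12997]ᵀ.
det = 5·6529 − 121² = 18004.
p = (238·6529 − 121·12997)/18004 = -18735/18004; q = (5·12997 − 121·238)/18004 = 36187/18004.
At h = 11: P̂ = (-18735/18004)·(1) + (36187/18004)·(121) = 1089973/4501.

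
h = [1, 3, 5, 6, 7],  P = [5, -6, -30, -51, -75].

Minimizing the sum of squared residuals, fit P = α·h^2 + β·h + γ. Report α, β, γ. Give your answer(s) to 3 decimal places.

The normal system MᵀM·[α, β, γ]ᵀ = MᵀP is [[4404, 712, 120]; [712, 120, 22]; [120, 22, 5]]·[α, β, γ]ᵀ = [-6310, -994, -157]ᵀ.
Solving the 3×3 system (Gaussian elimination) gives α = -1991/938, β = 1766/469, γ = 1395/469.

α = -2.123, β = 3.765, γ = 2.974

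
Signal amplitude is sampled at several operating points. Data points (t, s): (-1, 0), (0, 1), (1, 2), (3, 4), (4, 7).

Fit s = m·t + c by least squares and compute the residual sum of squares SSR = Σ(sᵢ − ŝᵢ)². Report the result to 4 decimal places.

Entries of MᵀM: Σt·t = 27, Σt = 7, Σ1 = 5.
Moment sums: Σt·s = 42, Σs = 14.
Normal equations: [[27, 7]; [7, 5]]·[m, c]ᵀ = [42, 14]ᵀ.
Eliminating c: 5·(row 1) − 7·(row 2) gives 86·m = 5·42 − 7·14 = 112, so m = 56/43.
Then c = (14 − 7·(56/43))/5 = 42/43.
Residuals: 14/43, 1/43, -12/43, -38/43, 35/43; SSR = 70/43.

SSR = 1.6279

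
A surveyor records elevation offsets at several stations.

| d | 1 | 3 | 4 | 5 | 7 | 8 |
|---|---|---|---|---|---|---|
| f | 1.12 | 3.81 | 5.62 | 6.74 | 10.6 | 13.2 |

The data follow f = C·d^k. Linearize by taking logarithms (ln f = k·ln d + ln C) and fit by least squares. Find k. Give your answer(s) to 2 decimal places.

k = 1.17

Linearized form: ln f = k·ln d + ln C. From the 6 transformed points,
XᵀX = [[13.8297, 8.1197]; [8.1197, 6]], rhs = [16.8931, 10.0264]ᵀ  (here Σln d = 8.1197, Σ(ln d)² = 13.8297, Σln f = 10.0264, Σln d·ln f = 16.8931).
Δ = 13.8297·6 − (8.1197)² = 17.0487; k = (16.8931·6 − 8.1197·10.0264)/17.0487 = 1.16999, ln C = (13.8297·10.0264 − 8.1197·16.8931)/17.0487 = 0.08774.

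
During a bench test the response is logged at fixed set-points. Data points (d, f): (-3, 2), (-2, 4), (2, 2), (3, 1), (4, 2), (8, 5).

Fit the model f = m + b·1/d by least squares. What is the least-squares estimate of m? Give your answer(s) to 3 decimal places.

The normal system AᵀA·[m, b]ᵀ = Aᵀf is [[6, 3/8]; [3/8, 461/576]]·[m, b]ᵀ = [16, -5/24]ᵀ.
Eliminating b: (461/576)·(row 1) − (3/8)·(row 2) gives (895/192)·m = (461/576)·16 − (3/8)·(-5/24) = 7421/576, so m = 7421/2685.
Then b = ((-5/24) − (3/8)·(7421/2685))/(461/576) = -1392/895.

m = 2.764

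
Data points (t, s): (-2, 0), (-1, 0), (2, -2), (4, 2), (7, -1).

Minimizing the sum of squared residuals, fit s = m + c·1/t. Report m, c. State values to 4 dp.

m = -0.2615, c = -0.5064

XᵀX·[m, c]ᵀ = Xᵀs reads: 5·m + (-17/28)·c = -1;  (-17/28)·m + (1241/784)·c = -9/14.
(Σ1 = 5, Σ1/t = -17/28, Σ1/t·1/t = 1241/784, Σs = -1, Σ1/t·s = -9/14.)
Eliminating c: (1241/784)·(row 1) − (-17/28)·(row 2) gives (1479/196)·m = (1241/784)·(-1) − (-17/28)·(-9/14) = -221/112, so m = -91/348.
Then c = ((-9/14) − (-17/28)·(-91/348))/(1241/784) = -749/1479.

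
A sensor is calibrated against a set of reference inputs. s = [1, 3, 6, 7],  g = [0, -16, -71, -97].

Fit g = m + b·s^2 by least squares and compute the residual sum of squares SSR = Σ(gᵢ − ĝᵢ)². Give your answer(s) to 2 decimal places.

SSR = 0.08

Normal-equation sums: Σ1 = 4, Σs^2 = 95, Σs^2·s^2 = 3779.
And Σg = -184, Σs^2·g = -7453.
So AᵀA·[m, b]ᵀ = Aᵀg: [[4, 95]; [95, 3779]]·[m, b]ᵀ = [-184, -7453]ᵀ.
det = 4·3779 − 95² = 6091.
m = ((-184)·3779 − 95·(-7453))/6091 = 12699/6091; b = (4·(-7453) − 95·(-184))/6091 = -12332/6091.
Residuals: -367/6091, 833/6091, -1208/6091, 742/6091; SSR = 466/6091.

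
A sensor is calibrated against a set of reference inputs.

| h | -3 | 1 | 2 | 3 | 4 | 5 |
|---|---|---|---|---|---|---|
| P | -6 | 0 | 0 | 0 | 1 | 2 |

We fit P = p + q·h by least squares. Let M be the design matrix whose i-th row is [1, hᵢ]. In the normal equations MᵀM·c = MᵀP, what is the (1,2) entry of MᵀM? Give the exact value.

Row 1 ↔ basis 1, column 2 ↔ basis h, so (MᵀM)_{1,2} = Σᵢ h = (1)·(-3) + (1)·(1) + (1)·(2) + (1)·(3) + (1)·(4) + (1)·(5) = 12.

12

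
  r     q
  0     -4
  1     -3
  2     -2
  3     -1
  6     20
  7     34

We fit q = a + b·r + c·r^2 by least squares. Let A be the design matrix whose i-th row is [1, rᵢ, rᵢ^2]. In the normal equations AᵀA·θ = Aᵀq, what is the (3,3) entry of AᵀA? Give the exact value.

Row 3 ↔ basis r^2, column 3 ↔ basis r^2, so (AᵀA)_{3,3} = Σᵢ (r^2)·(r^2) = (0)·(0) + (1)·(1) + (4)·(4) + (9)·(9) + (36)·(36) + (49)·(49) = 3795.

3795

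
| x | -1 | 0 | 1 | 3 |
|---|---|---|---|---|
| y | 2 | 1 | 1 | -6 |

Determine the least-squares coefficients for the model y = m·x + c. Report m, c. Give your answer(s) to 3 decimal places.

m = -2.000, c = 1.000

Entries of AᵀA: Σx·x = 11, Σx = 3, Σ1 = 4.
For Aᵀy: Σx·y = -19, Σy = -2.
So AᵀA·[m, c]ᵀ = Aᵀy: [[11, 3]; [3, 4]]·[m, c]ᵀ = [-19, -2]ᵀ.
Eliminating c: 4·(row 1) − 3·(row 2) gives 35·m = 4·(-19) − 3·(-2) = -70, so m = -2.
Then c = ((-2) − 3·(-2))/4 = 1.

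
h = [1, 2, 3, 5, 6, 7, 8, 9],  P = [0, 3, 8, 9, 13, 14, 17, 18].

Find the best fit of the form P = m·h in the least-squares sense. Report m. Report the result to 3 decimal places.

Forming MᵀM = [[269]] and MᵀP = [549]ᵀ gives MᵀM·[m]ᵀ = MᵀP.
m = 549/269 = 2.04089.

m = 2.041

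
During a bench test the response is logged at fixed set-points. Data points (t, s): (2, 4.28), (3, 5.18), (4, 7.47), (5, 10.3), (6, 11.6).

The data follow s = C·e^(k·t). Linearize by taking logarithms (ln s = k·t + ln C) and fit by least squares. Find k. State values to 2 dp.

k = 0.27

Linearized form: ln s = k·t + ln C. From the 5 transformed points,
Σt = 20.0000, Σ(t)² = 90.0000, Σln s = 9.8928, Σt·ln s = 42.2527.
Equations: 90.0000·k + 20.0000·ln C = 42.2527;  20.0000·k + 5·ln C = 9.8928.
Slope k = (n·Σt·ln s − Σt·Σln s)/(n·Σ(t)² − (Σt)²) = (5·42.2527 − 20.0000·9.8928)/50.0000 = 0.26814; ln C = (Σln s − k·Σt)/n = 0.90598.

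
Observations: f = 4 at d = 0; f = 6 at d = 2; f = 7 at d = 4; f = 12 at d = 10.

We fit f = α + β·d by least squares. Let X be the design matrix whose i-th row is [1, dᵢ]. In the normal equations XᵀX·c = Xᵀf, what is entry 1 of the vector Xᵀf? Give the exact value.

29

Entry 1 ↔ basis 1, so (Xᵀf)_{1} = Σᵢ fᵢ = (1)·(4) + (1)·(6) + (1)·(7) + (1)·(12) = 29.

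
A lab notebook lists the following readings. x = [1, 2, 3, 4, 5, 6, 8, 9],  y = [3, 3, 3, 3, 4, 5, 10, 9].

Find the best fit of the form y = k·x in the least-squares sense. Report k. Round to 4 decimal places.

k = 1.0212

Forming AᵀA = [[236]] and Aᵀy = [241]ᵀ gives AᵀA·[k]ᵀ = Aᵀy.
Hence k = 241 / 236 ≈ 1.02119.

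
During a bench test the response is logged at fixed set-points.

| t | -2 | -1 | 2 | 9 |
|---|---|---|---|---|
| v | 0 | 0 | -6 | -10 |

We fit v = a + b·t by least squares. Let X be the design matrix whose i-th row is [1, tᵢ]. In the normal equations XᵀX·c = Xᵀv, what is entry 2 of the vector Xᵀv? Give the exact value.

-102

Entry 2 ↔ basis t, so (Xᵀv)_{2} = Σᵢ (t)·vᵢ = (-2)·(0) + (-1)·(0) + (2)·(-6) + (9)·(-10) = -102.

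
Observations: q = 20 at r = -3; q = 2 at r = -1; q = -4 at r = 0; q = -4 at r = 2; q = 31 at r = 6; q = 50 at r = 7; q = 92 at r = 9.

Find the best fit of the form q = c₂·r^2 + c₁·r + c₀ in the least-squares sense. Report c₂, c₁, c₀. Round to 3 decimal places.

c₂ = 1.554, c₁ = -3.349, c₀ = -3.674

Setting ∂/∂c₂ … = 0 gives: 10356·c₂ + 1268·c₁ + 180·c₀ = 11184;  1268·c₂ + 180·c₁ + 20·c₀ = 1294;  180·c₂ + 20·c₁ + 7·c₀ = 187.
Row-reducing yields c₂ = 16757/10784, c₁ = -36117/10784, c₀ = -1238/337.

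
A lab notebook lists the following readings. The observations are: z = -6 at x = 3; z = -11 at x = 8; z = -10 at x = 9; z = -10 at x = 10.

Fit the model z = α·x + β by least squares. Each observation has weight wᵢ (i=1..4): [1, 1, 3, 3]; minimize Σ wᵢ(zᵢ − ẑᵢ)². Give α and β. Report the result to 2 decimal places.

Entries of MᵀWM: Σwᵢ·x·x = 616, Σwᵢ·x = 68, Σwᵢ·1 = 8.
And Σwᵢ·x·z = -676, Σwᵢ·z = -77.
Normal equations: [[616, 68]; [68, 8]]·[α, β]ᵀ = [-676, -77]ᵀ.
det = 616·8 − 68² = 304.
α = ((-676)·8 − 68·(-77))/304 = -43/76; β = (616·(-77) − 68·(-676))/304 = -183/38.

α = -0.57, β = -4.82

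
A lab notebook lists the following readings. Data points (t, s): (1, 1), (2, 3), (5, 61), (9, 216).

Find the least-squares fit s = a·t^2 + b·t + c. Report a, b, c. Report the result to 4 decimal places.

Setting ∂/∂a … = 0 gives: 7203·a + 863·b + 111·c = 19034;  863·a + 111·b + 17·c = 2256;  111·a + 17·b + 4·c = 281.
Inverting the 3×3 Gram matrix, [a, b, c]ᵀ = [3999/1336, -18853/6680, -2733/3340]ᵀ.

a = 2.9933, b = -2.8223, c = -0.8183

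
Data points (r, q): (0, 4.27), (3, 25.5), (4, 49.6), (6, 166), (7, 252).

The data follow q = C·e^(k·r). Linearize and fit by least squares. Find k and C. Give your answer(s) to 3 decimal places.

Taking logs, ln q = k·r + ln C, so regress ln q on r.
Σr = 20.0000, Σ(r)² = 110.0000, Σln q = 19.2357, Σr·ln q = 94.7099.
Equations: 110.0000·k + 20.0000·ln C = 94.7099;  20.0000·k + 5·ln C = 19.2357.
Slope k = (n·Σr·ln q − Σr·Σln q)/(n·Σ(r)² − (Σr)²) = (5·94.7099 − 20.0000·19.2357)/150.0000 = 0.59224; ln C = (Σln q − k·Σr)/n = 1.47819, so C = exp(1.47819) = 4.38500.

k = 0.592, C = 4.385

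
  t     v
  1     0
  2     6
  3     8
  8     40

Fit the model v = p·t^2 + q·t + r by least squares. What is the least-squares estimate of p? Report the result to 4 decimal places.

From the data, Σt^2·t^2 = 4194, Σt^2·t = 548, Σt^2 = 78, Σt·t = 78, Σt = 14, Σ1 = 4.
Moment sums: Σt^2·v = 2656, Σt·v = 356, Σv = 54.
XᵀX·[p, q, r]ᵀ = Xᵀv becomes [[4194, 548, 78]; [548, 78, 14]; [78, 14, 4]]·[p, q, r]ᵀ = [2656, 356, 54]ᵀ.
Inverting the 3×3 Gram matrix, [p, q, r]ᵀ = [281/946, 253/86, -2449/946]ᵀ.

p = 0.2970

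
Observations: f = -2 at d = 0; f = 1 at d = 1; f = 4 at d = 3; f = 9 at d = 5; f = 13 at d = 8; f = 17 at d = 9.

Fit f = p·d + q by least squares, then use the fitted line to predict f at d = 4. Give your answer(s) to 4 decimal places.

f̂ = 6.3416

XᵀX·[p, q]ᵀ = Xᵀf reads: 180·p + 26·q = 315;  26·p + 6·q = 42.
(Σd·d = 180, Σd = 26, Σ1 = 6, Σd·f = 315, Σf = 42.)
Determinant 180·6 − 26² = 404.
p = (315·6 − 26·42)/404 = 399/202; q = (180·42 − 26·315)/404 = -315/202.
At d = 4: f̂ = (399/202)·(4) + (-315/202)·(1) = 1281/202.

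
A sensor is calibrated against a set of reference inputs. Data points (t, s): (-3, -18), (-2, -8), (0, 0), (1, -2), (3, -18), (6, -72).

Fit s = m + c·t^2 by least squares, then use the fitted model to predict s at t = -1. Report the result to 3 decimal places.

XᵀX·[m, c]ᵀ = Xᵀs reads: 6·m + 59·c = -118;  59·m + 1475·c = -2950.
(Σ1 = 6, Σt^2 = 59, Σt^2·t^2 = 1475, Σs = -118, Σt^2·s = -2950.)
Eliminating c: 1475·(row 1) − 59·(row 2) gives 5369·m = 1475·(-118) − 59·(-2950) = 0, so m = 0.
Then c = ((-2950) − 59·0)/1475 = -2.
At t = -1: ŝ = (0)·(1) + (-2)·(1) = -2.

ŝ = -2.000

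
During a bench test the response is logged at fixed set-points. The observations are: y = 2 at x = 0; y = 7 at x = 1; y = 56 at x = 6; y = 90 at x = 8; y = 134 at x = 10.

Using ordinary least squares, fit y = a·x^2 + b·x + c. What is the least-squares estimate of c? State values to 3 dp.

c = 2.621

Forming MᵀM = [[15393, 1729, 201]; [1729, 201, 25]; [201, 25, 5]] and Mᵀy = [21183, 2403, 289]ᵀ gives MᵀM·[a, b, c]ᵀ = Mᵀy.
Inverting the 3×3 Gram matrix, [a, b, c]ᵀ = [5213/4937, 25143/9874, 25877/9874]ᵀ.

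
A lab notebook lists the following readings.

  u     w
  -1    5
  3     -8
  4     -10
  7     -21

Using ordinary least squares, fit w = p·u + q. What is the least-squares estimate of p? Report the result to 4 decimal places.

Compute the Gram sums: Σu·u = 75, Σu = 13, Σ1 = 4.
For Aᵀw: Σu·w = -216, Σw = -34.
So AᵀA·[p, q]ᵀ = Aᵀw: [[75, 13]; [13, 4]]·[p, q]ᵀ = [-216, -34]ᵀ.
Eliminating q: 4·(row 1) − 13·(row 2) gives 131·p = 4·(-216) − 13·(-34) = -422, so p = -422/131.
Then q = ((-34) − 13·(-422/131))/4 = 258/131.

p = -3.2214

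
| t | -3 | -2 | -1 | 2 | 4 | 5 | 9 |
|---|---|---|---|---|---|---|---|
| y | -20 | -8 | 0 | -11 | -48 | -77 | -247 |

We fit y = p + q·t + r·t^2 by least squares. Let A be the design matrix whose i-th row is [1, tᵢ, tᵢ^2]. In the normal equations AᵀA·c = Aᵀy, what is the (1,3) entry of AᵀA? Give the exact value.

140

Row 1 ↔ basis 1, column 3 ↔ basis t^2, so (AᵀA)_{1,3} = Σᵢ t^2 = (1)·(9) + (1)·(4) + (1)·(1) + (1)·(4) + (1)·(16) + (1)·(25) + (1)·(81) = 140.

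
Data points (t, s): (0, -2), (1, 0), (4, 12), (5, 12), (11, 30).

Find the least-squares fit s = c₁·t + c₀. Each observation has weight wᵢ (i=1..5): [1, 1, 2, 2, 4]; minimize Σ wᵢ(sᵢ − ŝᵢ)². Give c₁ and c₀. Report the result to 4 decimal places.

Normal-equation sums: Σwᵢ·t·t = 567, Σwᵢ·t = 63, Σwᵢ·1 = 10.
For MᵀWs: Σwᵢ·t·s = 1536, Σwᵢ·s = 166.
det = 567·10 − 63² = 1701.
c₁ = (1536·10 − 63·166)/1701 = 1634/567; c₀ = (567·166 − 63·1536)/1701 = -14/9.

c₁ = 2.8818, c₀ = -1.5556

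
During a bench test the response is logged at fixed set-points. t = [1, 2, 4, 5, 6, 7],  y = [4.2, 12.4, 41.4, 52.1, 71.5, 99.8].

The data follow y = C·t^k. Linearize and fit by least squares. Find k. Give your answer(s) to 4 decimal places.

Taking logs, ln y = k·ln t + ln C, so regress ln y on ln t.
Σln t = 7.4265, Σ(ln t)² = 11.9895, Σln y = 20.5021, Σln t·ln y = 29.8767.
Equations: 11.9895·k + 7.4265·ln C = 29.8767;  7.4265·k + 6·ln C = 20.5021.
Slope k = (n·Σln t·ln y − Σln t·Σln y)/(n·Σ(ln t)² − (Σln t)²) = (6·29.8767 − 7.4265·20.5021)/16.7835 = 1.60874; ln C = (Σln y − k·Σln t)/n = 1.42578.

k = 1.6087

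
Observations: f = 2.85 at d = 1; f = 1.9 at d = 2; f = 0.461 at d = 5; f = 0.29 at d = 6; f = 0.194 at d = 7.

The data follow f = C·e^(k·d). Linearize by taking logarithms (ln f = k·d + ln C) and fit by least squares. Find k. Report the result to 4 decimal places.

k = -0.4553

Let Y = ln f. Fitting Y = k·d + ln C by least squares:
Σd = 21.0000, Σ(d)² = 115.0000, Σln f = -1.9630, Σd·ln f = -20.4473.
Equations: 115.0000·k + 21.0000·ln C = -20.4473;  21.0000·k + 5·ln C = -1.9630.
Δ = 115.0000·5 − (21.0000)² = 134.0000; k = (-20.4473·5 − 21.0000·-1.9630)/134.0000 = -0.45533, ln C = (115.0000·-1.9630 − 21.0000·-20.4473)/134.0000 = 1.51980.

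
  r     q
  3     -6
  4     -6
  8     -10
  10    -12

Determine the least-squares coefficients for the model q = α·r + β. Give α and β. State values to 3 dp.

α = -0.901, β = -2.870

Forming XᵀX = [[189, 25]; [25, 4]] and Xᵀq = [-242, -34]ᵀ gives XᵀX·[α, β]ᵀ = Xᵀq.
Eliminating β: 4·(row 1) − 25·(row 2) gives 131·α = 4·(-242) − 25·(-34) = -118, so α = -118/131.
Then β = ((-34) − 25·(-118/131))/4 = -376/131.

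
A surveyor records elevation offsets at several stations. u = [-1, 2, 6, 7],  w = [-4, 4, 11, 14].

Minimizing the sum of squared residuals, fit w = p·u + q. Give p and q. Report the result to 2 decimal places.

p = 2.16, q = -1.30

AᵀA·[p, q]ᵀ = Aᵀw reads: 90·p + 14·q = 176;  14·p + 4·q = 25.
Eliminating q: 4·(row 1) − 14·(row 2) gives 164·p = 4·176 − 14·25 = 354, so p = 177/82.
Then q = (25 − 14·(177/82))/4 = -107/82.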